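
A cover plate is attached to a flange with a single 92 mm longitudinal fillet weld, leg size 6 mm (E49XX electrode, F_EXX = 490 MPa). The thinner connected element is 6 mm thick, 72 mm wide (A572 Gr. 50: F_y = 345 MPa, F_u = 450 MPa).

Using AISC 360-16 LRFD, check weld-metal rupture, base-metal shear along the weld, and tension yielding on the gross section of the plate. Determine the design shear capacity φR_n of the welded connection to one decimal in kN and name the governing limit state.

86.1 kN (weld metal governs)

Weld metal: throat = 0.707×6 = 4.242 mm, L = 92 mm. φR_n = 0.75 × 0.6 × 490 × 4.242 × 92 = 86.1 kN.
Base metal shear (6 mm plate): yield φR_n = 1.0×0.6×345×6×92 = 114.3 kN; rupture φR_n = 0.75×0.6×450×6×92 = 111.8 kN; take 111.8 kN (rupture).
Tension yield (gross): A_g = 72×6 = 432 mm². φR_n = 0.90 × 345 × 432 = 134.1 kN.
Governing: min(86.1, 111.8, 134.1) = 86.1 kN → weld metal.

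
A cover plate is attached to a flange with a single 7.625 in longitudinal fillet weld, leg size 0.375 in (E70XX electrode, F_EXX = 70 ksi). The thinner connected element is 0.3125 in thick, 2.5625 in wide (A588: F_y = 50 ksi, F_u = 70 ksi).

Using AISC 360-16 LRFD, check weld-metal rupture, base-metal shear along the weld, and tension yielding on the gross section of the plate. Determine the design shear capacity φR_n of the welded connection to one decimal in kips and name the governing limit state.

36.0 kips (gross-section yield governs)

Weld metal: throat = 0.707×0.375 = 0.26513 in, L = 7.625 in. φR_n = 0.75 × 0.6 × 70 × 0.26513 × 7.625 = 63.7 kips.
Base metal shear (0.3125 in plate): yield φR_n = 1.0×0.6×50×0.3125×7.625 = 71.5 kips; rupture φR_n = 0.75×0.6×70×0.3125×7.625 = 75.1 kips; take 71.5 kips (yield).
Tension yield (gross): A_g = 2.5625×0.3125 = 0.80078 in². φR_n = 0.90 × 50 × 0.80078 = 36.0 kips.
Governing: min(63.7, 71.5, 36.0) = 36.0 kips → gross-section yield.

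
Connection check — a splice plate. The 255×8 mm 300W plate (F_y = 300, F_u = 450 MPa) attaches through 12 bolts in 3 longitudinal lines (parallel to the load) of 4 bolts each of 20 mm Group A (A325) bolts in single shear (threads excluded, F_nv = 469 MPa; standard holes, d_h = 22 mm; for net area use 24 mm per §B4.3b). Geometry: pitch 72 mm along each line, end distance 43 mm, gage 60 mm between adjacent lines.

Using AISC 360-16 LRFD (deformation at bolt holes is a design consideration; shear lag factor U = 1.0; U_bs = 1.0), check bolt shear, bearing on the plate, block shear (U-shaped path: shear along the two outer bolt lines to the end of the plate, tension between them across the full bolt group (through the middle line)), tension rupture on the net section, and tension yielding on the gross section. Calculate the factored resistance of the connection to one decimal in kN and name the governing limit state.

494.1 kN (net-section rupture governs)

Bolt shear: A_b = π(20)²/4 = 314.16 mm². φR_n = 0.75 × 469 × 314.16 × 12 × 1 = 1326.1 kN.
Bearing (8 mm plate, F_u = 450 MPa): end bolts L_c = 43 − 22/2 = 32, R_n = min(1.2×32×8×450, 2.4×20×8×450) = 138.24 kN/bolt; interior L_c = 72 − 22 = 50, R_n = 172.8 kN/bolt. φR_n = 0.75 × (3×138.24 + 9×172.8) = 1477.4 kN.
Block shear: shear path 2×[43+3×72] = 2×259 mm, A_gv = 4144, A_nv = 2×(259 − 3.5×24)×8 = 2800 mm²; tension across gage: (120 − 2×24)×8 = 576 mm². R_n = min(0.6×450×2800, 0.6×300×4144) + 1.0×450×576 = min(756, 745.92) + 259.2 = 1005.1 kN. φR_n = 0.75 × 1005.1 = 753.8 kN.
Tension rupture (net): A_n = (255 − 3×24)×8 = 1464 mm² (U = 1.0, A_e = A_n). φR_n = 0.75 × 450 × 1464 = 494.1 kN.
Tension yield (gross): A_g = 255×8 = 2040 mm². φR_n = 0.90 × 300 × 2040 = 550.8 kN.
Governing: min(1326.1, 1477.4, 753.8, 494.1, 550.8) = 494.1 kN → net-section rupture.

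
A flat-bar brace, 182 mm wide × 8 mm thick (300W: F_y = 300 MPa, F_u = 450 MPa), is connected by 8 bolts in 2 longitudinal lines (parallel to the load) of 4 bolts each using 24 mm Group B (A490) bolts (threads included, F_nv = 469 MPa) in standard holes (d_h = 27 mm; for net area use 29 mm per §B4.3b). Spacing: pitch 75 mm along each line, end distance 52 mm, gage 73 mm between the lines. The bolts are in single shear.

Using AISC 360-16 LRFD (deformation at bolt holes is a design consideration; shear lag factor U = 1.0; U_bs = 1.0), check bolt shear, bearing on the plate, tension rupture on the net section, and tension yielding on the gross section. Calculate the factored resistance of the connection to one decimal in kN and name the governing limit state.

Bolt shear: A_b = π(24)²/4 = 452.39 mm². φR_n = 0.75 × 469 × 452.39 × 8 × 1 = 1273.0 kN.
Bearing (8 mm plate, F_u = 450 MPa): end bolts L_c = 52 − 27/2 = 38.5, R_n = min(1.2×38.5×8×450, 2.4×24×8×450) = 166.32 kN/bolt; interior L_c = 75 − 27 = 48, R_n = 207.36 kN/bolt. φR_n = 0.75 × (2×166.32 + 6×207.36) = 1182.6 kN.
Tension rupture (net): A_n = (182 − 2×29)×8 = 992 mm² (U = 1.0, A_e = A_n). φR_n = 0.75 × 450 × 992 = 334.8 kN.
Tension yield (gross): A_g = 182×8 = 1456 mm². φR_n = 0.90 × 300 × 1456 = 393.1 kN.
Governing: min(1273.0, 1182.6, 334.8, 393.1) = 334.8 kN → net-section rupture.

334.8 kN (net-section rupture governs)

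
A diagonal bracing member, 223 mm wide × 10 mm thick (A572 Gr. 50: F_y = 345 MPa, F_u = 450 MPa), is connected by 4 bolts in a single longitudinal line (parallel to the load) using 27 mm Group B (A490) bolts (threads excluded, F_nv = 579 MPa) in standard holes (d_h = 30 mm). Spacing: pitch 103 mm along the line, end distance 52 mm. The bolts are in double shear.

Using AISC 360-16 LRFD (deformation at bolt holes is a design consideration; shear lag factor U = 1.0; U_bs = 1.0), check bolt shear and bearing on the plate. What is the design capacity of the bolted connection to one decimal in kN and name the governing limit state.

Bolt shear: A_b = π(27)²/4 = 572.56 mm². φR_n = 0.75 × 579 × 572.56 × 4 × 2 = 1989.1 kN.
Bearing (10 mm plate, F_u = 450 MPa): end bolts L_c = 52 − 30/2 = 37, R_n = min(1.2×37×10×450, 2.4×27×10×450) = 199.8 kN/bolt; interior L_c = 103 − 30 = 73, R_n = 291.6 kN/bolt. φR_n = 0.75 × (1×199.8 + 3×291.6) = 806.0 kN.
Governing: min(1989.1, 806.0) = 806.0 kN → bearing.

806.0 kN (bearing governs)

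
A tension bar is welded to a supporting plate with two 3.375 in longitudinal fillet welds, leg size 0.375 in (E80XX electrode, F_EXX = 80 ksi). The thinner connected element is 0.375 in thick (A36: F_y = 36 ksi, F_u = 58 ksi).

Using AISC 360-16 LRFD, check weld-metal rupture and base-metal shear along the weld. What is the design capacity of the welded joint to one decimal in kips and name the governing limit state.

54.7 kips (base-metal shear governs)

Weld metal: throat = 0.707×0.375 = 0.26513 in, L = 2×3.375 = 6.75 in. φR_n = 0.75 × 0.6 × 80 × 0.26513 × 6.75 = 64.4 kips.
Base metal shear (0.375 in plate): yield φR_n = 1.0×0.6×36×0.375×6.75 = 54.7 kips; rupture φR_n = 0.75×0.6×58×0.375×6.75 = 66.1 kips; take 54.7 kips (yield).
Governing: min(64.4, 54.7) = 54.7 kips → base-metal shear.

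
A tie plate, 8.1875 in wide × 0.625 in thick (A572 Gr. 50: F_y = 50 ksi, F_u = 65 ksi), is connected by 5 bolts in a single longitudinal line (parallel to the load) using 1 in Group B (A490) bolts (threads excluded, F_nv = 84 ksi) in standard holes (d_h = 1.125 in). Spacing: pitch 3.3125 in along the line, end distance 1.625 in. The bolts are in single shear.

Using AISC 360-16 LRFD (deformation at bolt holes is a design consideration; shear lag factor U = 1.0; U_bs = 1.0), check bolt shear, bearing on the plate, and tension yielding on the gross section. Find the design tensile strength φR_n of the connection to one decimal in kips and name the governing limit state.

Bolt shear: A_b = π(1)²/4 = 0.7854 in². φR_n = 0.75 × 84 × 0.7854 × 5 × 1 = 247.4 kips.
Bearing (0.625 in plate, F_u = 65 ksi): end bolts L_c = 1.625 − 1.125/2 = 1.0625, R_n = min(1.2×1.0625×0.625×65, 2.4×1×0.625×65) = 51.797 kips/bolt; interior L_c = 3.3125 − 1.125 = 2.1875, R_n = 97.5 kips/bolt. φR_n = 0.75 × (1×51.797 + 4×97.5) = 331.3 kips.
Tension yield (gross): A_g = 8.1875×0.625 = 5.1172 in². φR_n = 0.90 × 50 × 5.1172 = 230.3 kips.
Governing: min(247.4, 331.3, 230.3) = 230.3 kips → gross-section yield.

230.3 kips (gross-section yield governs)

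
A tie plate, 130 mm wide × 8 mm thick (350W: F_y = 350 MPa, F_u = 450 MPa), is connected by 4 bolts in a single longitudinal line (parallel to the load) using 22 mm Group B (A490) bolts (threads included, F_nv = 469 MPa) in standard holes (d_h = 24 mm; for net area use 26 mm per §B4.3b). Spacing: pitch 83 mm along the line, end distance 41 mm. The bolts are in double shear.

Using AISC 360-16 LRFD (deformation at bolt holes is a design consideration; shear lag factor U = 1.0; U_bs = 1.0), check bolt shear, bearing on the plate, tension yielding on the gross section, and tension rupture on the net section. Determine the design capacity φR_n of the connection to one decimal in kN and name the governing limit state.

280.8 kN (net-section rupture governs)

Bolt shear: A_b = π(22)²/4 = 380.13 mm². φR_n = 0.75 × 469 × 380.13 × 4 × 2 = 1069.7 kN.
Bearing (8 mm plate, F_u = 450 MPa): end bolts L_c = 41 − 24/2 = 29, R_n = min(1.2×29×8×450, 2.4×22×8×450) = 125.28 kN/bolt; interior L_c = 83 − 24 = 59, R_n = 190.08 kN/bolt. φR_n = 0.75 × (1×125.28 + 3×190.08) = 521.6 kN.
Tension yield (gross): A_g = 130×8 = 1040 mm². φR_n = 0.90 × 350 × 1040 = 327.6 kN.
Tension rupture (net): A_n = (130 − 1×26)×8 = 832 mm² (U = 1.0, A_e = A_n). φR_n = 0.75 × 450 × 832 = 280.8 kN.
Governing: min(1069.7, 521.6, 327.6, 280.8) = 280.8 kN → net-section rupture.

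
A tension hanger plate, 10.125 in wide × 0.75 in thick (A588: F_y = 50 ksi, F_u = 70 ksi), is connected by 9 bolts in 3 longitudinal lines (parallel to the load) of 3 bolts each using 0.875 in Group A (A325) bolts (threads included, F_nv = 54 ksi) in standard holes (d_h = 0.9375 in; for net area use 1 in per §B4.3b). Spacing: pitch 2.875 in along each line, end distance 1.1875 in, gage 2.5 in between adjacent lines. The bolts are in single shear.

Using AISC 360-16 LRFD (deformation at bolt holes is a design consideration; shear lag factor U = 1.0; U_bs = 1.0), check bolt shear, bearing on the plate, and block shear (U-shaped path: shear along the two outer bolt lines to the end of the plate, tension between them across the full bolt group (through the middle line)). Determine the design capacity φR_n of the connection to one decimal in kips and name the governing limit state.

Bolt shear: A_b = π(0.875)²/4 = 0.60132 in². φR_n = 0.75 × 54 × 0.60132 × 9 × 1 = 219.2 kips.
Bearing (0.75 in plate, F_u = 70 ksi): end bolts L_c = 1.1875 − 0.9375/2 = 0.71875, R_n = min(1.2×0.71875×0.75×70, 2.4×0.875×0.75×70) = 45.281 kips/bolt; interior L_c = 2.875 − 0.9375 = 1.9375, R_n = 110.25 kips/bolt. φR_n = 0.75 × (3×45.281 + 6×110.25) = 598.0 kips.
Block shear: shear path 2×[1.1875+2×2.875] = 2×6.9375 in, A_gv = 10.406, A_nv = 2×(6.9375 − 2.5×1)×0.75 = 6.6563 in²; tension across gage: (5 − 2×1)×0.75 = 2.25 in². R_n = min(0.6×70×6.6563, 0.6×50×10.406) + 1.0×70×2.25 = min(279.56, 312.18) + 157.5 = 437.06 kips. φR_n = 0.75 × 437.06 = 327.8 kips.
Governing: min(219.2, 598.0, 327.8) = 219.2 kips → bolt shear.

219.2 kips (bolt shear governs)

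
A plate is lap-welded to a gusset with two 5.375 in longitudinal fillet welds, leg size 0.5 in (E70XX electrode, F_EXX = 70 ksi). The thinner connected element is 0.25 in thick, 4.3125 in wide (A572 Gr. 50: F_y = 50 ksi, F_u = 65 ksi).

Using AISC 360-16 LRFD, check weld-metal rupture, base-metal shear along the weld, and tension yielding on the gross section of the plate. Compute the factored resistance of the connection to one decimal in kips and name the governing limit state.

Weld metal: throat = 0.707×0.5 = 0.3535 in, L = 2×5.375 = 10.75 in. φR_n = 0.75 × 0.6 × 70 × 0.3535 × 10.75 = 119.7 kips.
Base metal shear (0.25 in plate): yield φR_n = 1.0×0.6×50×0.25×10.75 = 80.6 kips; rupture φR_n = 0.75×0.6×65×0.25×10.75 = 78.6 kips; take 78.6 kips (rupture).
Tension yield (gross): A_g = 4.3125×0.25 = 1.0781 in². φR_n = 0.90 × 50 × 1.0781 = 48.5 kips.
Governing: min(119.7, 78.6, 48.5) = 48.5 kips → gross-section yield.

48.5 kips (gross-section yield governs)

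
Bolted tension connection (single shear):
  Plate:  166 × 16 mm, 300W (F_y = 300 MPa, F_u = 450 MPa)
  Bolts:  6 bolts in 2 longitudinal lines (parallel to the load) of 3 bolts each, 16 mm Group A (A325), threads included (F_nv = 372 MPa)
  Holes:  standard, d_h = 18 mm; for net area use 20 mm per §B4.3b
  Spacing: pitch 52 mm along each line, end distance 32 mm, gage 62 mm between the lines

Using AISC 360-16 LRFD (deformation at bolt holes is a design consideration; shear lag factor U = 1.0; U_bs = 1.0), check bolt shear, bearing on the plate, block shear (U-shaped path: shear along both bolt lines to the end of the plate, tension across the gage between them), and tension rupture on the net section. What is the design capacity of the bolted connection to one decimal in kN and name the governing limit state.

336.6 kN (bolt shear governs)

Bolt shear: A_b = π(16)²/4 = 201.06 mm². φR_n = 0.75 × 372 × 201.06 × 6 × 1 = 336.6 kN.
Bearing (16 mm plate, F_u = 450 MPa): end bolts L_c = 32 − 18/2 = 23, R_n = min(1.2×23×16×450, 2.4×16×16×450) = 198.72 kN/bolt; interior L_c = 52 − 18 = 34, R_n = 276.48 kN/bolt. φR_n = 0.75 × (2×198.72 + 4×276.48) = 1127.5 kN.
Block shear: shear path 2×[32+2×52] = 2×136 mm, A_gv = 4352, A_nv = 2×(136 − 2.5×20)×16 = 2752 mm²; tension across gage: (62 − 1×20)×16 = 672 mm². R_n = min(0.6×450×2752, 0.6×300×4352) + 1.0×450×672 = min(743.04, 783.36) + 302.4 = 1045.4 kN. φR_n = 0.75 × 1045.4 = 784.1 kN.
Tension rupture (net): A_n = (166 − 2×20)×16 = 2016 mm² (U = 1.0, A_e = A_n). φR_n = 0.75 × 450 × 2016 = 680.4 kN.
Governing: min(336.6, 1127.5, 784.1, 680.4) = 336.6 kN → bolt shear.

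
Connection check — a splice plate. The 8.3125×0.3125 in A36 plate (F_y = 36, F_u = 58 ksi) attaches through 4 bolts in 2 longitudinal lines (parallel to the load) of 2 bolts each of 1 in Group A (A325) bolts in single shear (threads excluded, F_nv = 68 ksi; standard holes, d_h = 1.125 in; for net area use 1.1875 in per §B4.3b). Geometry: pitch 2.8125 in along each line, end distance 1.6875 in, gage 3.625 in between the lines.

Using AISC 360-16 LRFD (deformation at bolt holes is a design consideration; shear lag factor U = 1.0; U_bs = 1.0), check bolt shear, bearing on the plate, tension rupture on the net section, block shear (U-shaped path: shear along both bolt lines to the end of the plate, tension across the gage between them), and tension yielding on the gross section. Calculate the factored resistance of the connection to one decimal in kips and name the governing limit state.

77.5 kips (block shear governs)

Bolt shear: A_b = π(1)²/4 = 0.7854 in². φR_n = 0.75 × 68 × 0.7854 × 4 × 1 = 160.2 kips.
Bearing (0.3125 in plate, F_u = 58 ksi): end bolts L_c = 1.6875 − 1.125/2 = 1.125, R_n = min(1.2×1.125×0.3125×58, 2.4×1×0.3125×58) = 24.469 kips/bolt; interior L_c = 2.8125 − 1.125 = 1.6875, R_n = 36.703 kips/bolt. φR_n = 0.75 × (2×24.469 + 2×36.703) = 91.8 kips.
Tension rupture (net): A_n = (8.3125 − 2×1.1875)×0.3125 = 1.8555 in² (U = 1.0, A_e = A_n). φR_n = 0.75 × 58 × 1.8555 = 80.7 kips.
Block shear: shear path 2×[1.6875+1×2.8125] = 2×4.5 in, A_gv = 2.8125, A_nv = 2×(4.5 − 1.5×1.1875)×0.3125 = 1.6992 in²; tension across gage: (3.625 − 1×1.1875)×0.3125 = 0.76172 in². R_n = min(0.6×58×1.6992, 0.6×36×2.8125) + 1.0×58×0.76172 = min(59.132, 60.75) + 44.18 = 103.31 kips. φR_n = 0.75 × 103.31 = 77.5 kips.
Tension yield (gross): A_g = 8.3125×0.3125 = 2.5977 in². φR_n = 0.90 × 36 × 2.5977 = 84.2 kips.
Governing: min(160.2, 91.8, 80.7, 77.5, 84.2) = 77.5 kips → block shear.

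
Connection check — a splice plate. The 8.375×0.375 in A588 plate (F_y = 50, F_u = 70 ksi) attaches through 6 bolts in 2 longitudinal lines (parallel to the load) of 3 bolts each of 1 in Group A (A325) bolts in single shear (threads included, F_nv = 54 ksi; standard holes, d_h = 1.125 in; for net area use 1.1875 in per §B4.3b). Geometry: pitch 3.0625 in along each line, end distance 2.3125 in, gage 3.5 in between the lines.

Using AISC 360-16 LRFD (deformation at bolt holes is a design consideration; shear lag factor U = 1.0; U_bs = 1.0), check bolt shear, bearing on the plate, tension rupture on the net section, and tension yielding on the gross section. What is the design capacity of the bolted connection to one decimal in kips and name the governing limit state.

Bolt shear: A_b = π(1)²/4 = 0.7854 in². φR_n = 0.75 × 54 × 0.7854 × 6 × 1 = 190.9 kips.
Bearing (0.375 in plate, F_u = 70 ksi): end bolts L_c = 2.3125 − 1.125/2 = 1.75, R_n = min(1.2×1.75×0.375×70, 2.4×1×0.375×70) = 55.125 kips/bolt; interior L_c = 3.0625 − 1.125 = 1.9375, R_n = 61.031 kips/bolt. φR_n = 0.75 × (2×55.125 + 4×61.031) = 265.8 kips.
Tension rupture (net): A_n = (8.375 − 2×1.1875)×0.375 = 2.25 in² (U = 1.0, A_e = A_n). φR_n = 0.75 × 70 × 2.25 = 118.1 kips.
Tension yield (gross): A_g = 8.375×0.375 = 3.1406 in². φR_n = 0.90 × 50 × 3.1406 = 141.3 kips.
Governing: min(190.9, 265.8, 118.1, 141.3) = 118.1 kips → net-section rupture.

118.1 kips (net-section rupture governs)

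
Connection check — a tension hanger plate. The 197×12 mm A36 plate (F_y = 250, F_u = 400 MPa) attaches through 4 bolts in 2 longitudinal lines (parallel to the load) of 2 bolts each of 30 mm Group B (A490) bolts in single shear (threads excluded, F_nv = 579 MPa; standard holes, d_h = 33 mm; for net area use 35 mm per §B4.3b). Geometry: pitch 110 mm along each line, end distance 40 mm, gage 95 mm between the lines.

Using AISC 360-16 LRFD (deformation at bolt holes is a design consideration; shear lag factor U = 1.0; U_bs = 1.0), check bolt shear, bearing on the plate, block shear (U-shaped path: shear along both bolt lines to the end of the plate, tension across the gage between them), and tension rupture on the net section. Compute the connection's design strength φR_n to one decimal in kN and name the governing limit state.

Bolt shear: A_b = π(30)²/4 = 706.86 mm². φR_n = 0.75 × 579 × 706.86 × 4 × 1 = 1227.8 kN.
Bearing (12 mm plate, F_u = 400 MPa): end bolts L_c = 40 − 33/2 = 23.5, R_n = min(1.2×23.5×12×400, 2.4×30×12×400) = 135.36 kN/bolt; interior L_c = 110 − 33 = 77, R_n = 345.6 kN/bolt. φR_n = 0.75 × (2×135.36 + 2×345.6) = 721.4 kN.
Block shear: shear path 2×[40+1×110] = 2×150 mm, A_gv = 3600, A_nv = 2×(150 − 1.5×35)×12 = 2340 mm²; tension across gage: (95 − 1×35)×12 = 720 mm². R_n = min(0.6×400×2340, 0.6×250×3600) + 1.0×400×720 = min(561.6, 540) + 288 = 828 kN. φR_n = 0.75 × 828 = 621.0 kN.
Tension rupture (net): A_n = (197 − 2×35)×12 = 1524 mm² (U = 1.0, A_e = A_n). φR_n = 0.75 × 400 × 1524 = 457.2 kN.
Governing: min(1227.8, 721.4, 621.0, 457.2) = 457.2 kN → net-section rupture.

457.2 kN (net-section rupture governs)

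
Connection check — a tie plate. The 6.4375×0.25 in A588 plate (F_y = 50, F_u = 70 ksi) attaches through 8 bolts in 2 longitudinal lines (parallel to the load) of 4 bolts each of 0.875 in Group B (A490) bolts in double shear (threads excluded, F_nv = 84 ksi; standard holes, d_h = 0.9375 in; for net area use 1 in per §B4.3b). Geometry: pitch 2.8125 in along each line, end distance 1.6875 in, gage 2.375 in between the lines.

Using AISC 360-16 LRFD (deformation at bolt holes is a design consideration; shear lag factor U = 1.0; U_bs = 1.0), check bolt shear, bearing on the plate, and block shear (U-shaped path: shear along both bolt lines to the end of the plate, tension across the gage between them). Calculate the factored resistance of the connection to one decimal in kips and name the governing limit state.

122.4 kips (block shear governs)

Bolt shear: A_b = π(0.875)²/4 = 0.60132 in². φR_n = 0.75 × 84 × 0.60132 × 8 × 2 = 606.1 kips.
Bearing (0.25 in plate, F_u = 70 ksi): end bolts L_c = 1.6875 − 0.9375/2 = 1.21875, R_n = min(1.2×1.21875×0.25×70, 2.4×0.875×0.25×70) = 25.594 kips/bolt; interior L_c = 2.8125 − 0.9375 = 1.875, R_n = 36.75 kips/bolt. φR_n = 0.75 × (2×25.594 + 6×36.75) = 203.8 kips.
Block shear: shear path 2×[1.6875+3×2.8125] = 2×10.125 in, A_gv = 5.0625, A_nv = 2×(10.125 − 3.5×1)×0.25 = 3.3125 in²; tension across gage: (2.375 − 1×1)×0.25 = 0.34375 in². R_n = min(0.6×70×3.3125, 0.6×50×5.0625) + 1.0×70×0.34375 = min(139.13, 151.88) + 24.063 = 163.19 kips. φR_n = 0.75 × 163.19 = 122.4 kips.
Governing: min(606.1, 203.8, 122.4) = 122.4 kips → block shear.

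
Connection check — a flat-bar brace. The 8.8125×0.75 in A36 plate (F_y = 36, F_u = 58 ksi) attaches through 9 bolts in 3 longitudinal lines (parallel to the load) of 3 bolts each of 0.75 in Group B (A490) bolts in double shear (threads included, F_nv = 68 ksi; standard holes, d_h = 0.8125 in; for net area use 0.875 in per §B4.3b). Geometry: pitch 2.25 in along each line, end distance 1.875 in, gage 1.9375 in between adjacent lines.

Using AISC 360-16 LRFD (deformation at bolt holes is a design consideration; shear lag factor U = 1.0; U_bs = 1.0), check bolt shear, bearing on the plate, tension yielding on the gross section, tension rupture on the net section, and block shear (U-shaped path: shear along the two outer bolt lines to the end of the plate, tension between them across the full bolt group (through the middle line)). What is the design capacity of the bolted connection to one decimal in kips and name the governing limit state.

Bolt shear: A_b = π(0.75)²/4 = 0.44179 in². φR_n = 0.75 × 68 × 0.44179 × 9 × 2 = 405.6 kips.
Bearing (0.75 in plate, F_u = 58 ksi): end bolts L_c = 1.875 − 0.8125/2 = 1.46875, R_n = min(1.2×1.46875×0.75×58, 2.4×0.75×0.75×58) = 76.669 kips/bolt; interior L_c = 2.25 − 0.8125 = 1.4375, R_n = 75.038 kips/bolt. φR_n = 0.75 × (3×76.669 + 6×75.038) = 510.2 kips.
Tension yield (gross): A_g = 8.8125×0.75 = 6.6094 in². φR_n = 0.90 × 36 × 6.6094 = 214.1 kips.
Tension rupture (net): A_n = (8.8125 − 3×0.875)×0.75 = 4.6406 in² (U = 1.0, A_e = A_n). φR_n = 0.75 × 58 × 4.6406 = 201.9 kips.
Block shear: shear path 2×[1.875+2×2.25] = 2×6.375 in, A_gv = 9.5625, A_nv = 2×(6.375 − 2.5×0.875)×0.75 = 6.2813 in²; tension across gage: (3.875 − 2×0.875)×0.75 = 1.5938 in². R_n = min(0.6×58×6.2813, 0.6×36×9.5625) + 1.0×58×1.5938 = min(218.59, 206.55) + 92.44 = 298.99 kips. φR_n = 0.75 × 298.99 = 224.2 kips.
Governing: min(405.6, 510.2, 214.1, 201.9, 224.2) = 201.9 kips → net-section rupture.

201.9 kips (net-section rupture governs)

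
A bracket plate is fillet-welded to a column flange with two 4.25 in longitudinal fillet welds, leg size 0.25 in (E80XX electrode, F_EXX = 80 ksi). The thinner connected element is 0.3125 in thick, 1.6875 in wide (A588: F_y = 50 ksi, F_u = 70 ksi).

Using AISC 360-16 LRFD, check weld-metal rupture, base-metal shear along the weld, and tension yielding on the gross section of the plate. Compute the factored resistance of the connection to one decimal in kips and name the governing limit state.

Weld metal: throat = 0.707×0.25 = 0.17675 in, L = 2×4.25 = 8.5 in. φR_n = 0.75 × 0.6 × 80 × 0.17675 × 8.5 = 54.1 kips.
Base metal shear (0.3125 in plate): yield φR_n = 1.0×0.6×50×0.3125×8.5 = 79.7 kips; rupture φR_n = 0.75×0.6×70×0.3125×8.5 = 83.7 kips; take 79.7 kips (yield).
Tension yield (gross): A_g = 1.6875×0.3125 = 0.52734 in². φR_n = 0.90 × 50 × 0.52734 = 23.7 kips.
Governing: min(54.1, 79.7, 23.7) = 23.7 kips → gross-section yield.

23.7 kips (gross-section yield governs)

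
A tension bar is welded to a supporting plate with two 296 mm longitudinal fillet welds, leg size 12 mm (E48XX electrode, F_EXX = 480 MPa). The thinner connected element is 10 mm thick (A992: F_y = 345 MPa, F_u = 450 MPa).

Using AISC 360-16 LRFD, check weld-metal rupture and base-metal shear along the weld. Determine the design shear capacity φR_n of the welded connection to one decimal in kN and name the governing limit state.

1084.9 kN (weld metal governs)

Weld metal: throat = 0.707×12 = 8.484 mm, L = 2×296 = 592 mm. φR_n = 0.75 × 0.6 × 480 × 8.484 × 592 = 1084.9 kN.
Base metal shear (10 mm plate): yield φR_n = 1.0×0.6×345×10×592 = 1225.4 kN; rupture φR_n = 0.75×0.6×450×10×592 = 1198.8 kN; take 1198.8 kN (rupture).
Governing: min(1084.9, 1198.8) = 1084.9 kN → weld metal.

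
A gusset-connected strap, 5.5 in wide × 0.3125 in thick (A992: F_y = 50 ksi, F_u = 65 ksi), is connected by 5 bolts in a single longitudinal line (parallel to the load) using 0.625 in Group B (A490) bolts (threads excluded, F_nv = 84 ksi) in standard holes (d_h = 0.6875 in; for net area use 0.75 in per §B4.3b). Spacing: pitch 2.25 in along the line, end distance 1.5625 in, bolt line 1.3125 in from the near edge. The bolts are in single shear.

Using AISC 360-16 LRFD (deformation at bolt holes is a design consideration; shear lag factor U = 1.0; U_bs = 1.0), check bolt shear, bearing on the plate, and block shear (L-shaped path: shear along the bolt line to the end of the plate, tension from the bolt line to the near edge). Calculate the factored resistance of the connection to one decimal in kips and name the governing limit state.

80.0 kips (block shear governs)

Bolt shear: A_b = π(0.625)²/4 = 0.3068 in². φR_n = 0.75 × 84 × 0.3068 × 5 × 1 = 96.6 kips.
Bearing (0.3125 in plate, F_u = 65 ksi): end bolts L_c = 1.5625 − 0.6875/2 = 1.21875, R_n = min(1.2×1.21875×0.3125×65, 2.4×0.625×0.3125×65) = 29.707 kips/bolt; interior L_c = 2.25 − 0.6875 = 1.5625, R_n = 30.469 kips/bolt. φR_n = 0.75 × (1×29.707 + 4×30.469) = 113.7 kips.
Block shear: shear path 1×[1.5625+4×2.25] = 1×10.5625 in, A_gv = 3.3008, A_nv = 1×(10.5625 − 4.5×0.75)×0.3125 = 2.2461 in²; tension to near edge: (1.3125 − 0.5×0.75)×0.3125 = 0.29297 in². R_n = min(0.6×65×2.2461, 0.6×50×3.3008) + 1.0×65×0.29297 = min(87.598, 99.024) + 19.043 = 106.64 kips. φR_n = 0.75 × 106.64 = 80.0 kips.
Governing: min(96.6, 113.7, 80.0) = 80.0 kips → block shear.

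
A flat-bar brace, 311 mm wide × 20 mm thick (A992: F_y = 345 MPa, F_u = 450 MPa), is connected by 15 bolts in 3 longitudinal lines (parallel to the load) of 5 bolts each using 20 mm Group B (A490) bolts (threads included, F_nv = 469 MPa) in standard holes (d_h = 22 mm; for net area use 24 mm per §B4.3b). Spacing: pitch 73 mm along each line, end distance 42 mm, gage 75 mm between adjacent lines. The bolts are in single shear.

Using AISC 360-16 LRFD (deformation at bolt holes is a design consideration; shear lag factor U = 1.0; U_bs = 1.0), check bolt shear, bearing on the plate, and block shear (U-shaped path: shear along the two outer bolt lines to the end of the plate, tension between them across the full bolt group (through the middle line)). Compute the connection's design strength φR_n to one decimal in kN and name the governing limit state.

Bolt shear: A_b = π(20)²/4 = 314.16 mm². φR_n = 0.75 × 469 × 314.16 × 15 × 1 = 1657.6 kN.
Bearing (20 mm plate, F_u = 450 MPa): end bolts L_c = 42 − 22/2 = 31, R_n = min(1.2×31×20×450, 2.4×20×20×450) = 334.8 kN/bolt; interior L_c = 73 − 22 = 51, R_n = 432 kN/bolt. φR_n = 0.75 × (3×334.8 + 12×432) = 4641.3 kN.
Block shear: shear path 2×[42+4×73] = 2×334 mm, A_gv = 13360, A_nv = 2×(334 − 4.5×24)×20 = 9040 mm²; tension across gage: (150 − 2×24)×20 = 2040 mm². R_n = min(0.6×450×9040, 0.6×345×13360) + 1.0×450×2040 = min(2440.8, 2765.5) + 918 = 3358.8 kN. φR_n = 0.75 × 3358.8 = 2519.1 kN.
Governing: min(1657.6, 4641.3, 2519.1) = 1657.6 kN → bolt shear.

1657.6 kN (bolt shear governs)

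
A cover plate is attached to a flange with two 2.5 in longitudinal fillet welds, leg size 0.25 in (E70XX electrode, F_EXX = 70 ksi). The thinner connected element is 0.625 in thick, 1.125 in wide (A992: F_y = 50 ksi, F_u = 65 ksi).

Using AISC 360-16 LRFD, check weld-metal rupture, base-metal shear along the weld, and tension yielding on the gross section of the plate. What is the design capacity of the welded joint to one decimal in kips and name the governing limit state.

27.8 kips (weld metal governs)

Weld metal: throat = 0.707×0.25 = 0.17675 in, L = 2×2.5 = 5 in. φR_n = 0.75 × 0.6 × 70 × 0.17675 × 5 = 27.8 kips.
Base metal shear (0.625 in plate): yield φR_n = 1.0×0.6×50×0.625×5 = 93.8 kips; rupture φR_n = 0.75×0.6×65×0.625×5 = 91.4 kips; take 91.4 kips (rupture).
Tension yield (gross): A_g = 1.125×0.625 = 0.70313 in². φR_n = 0.90 × 50 × 0.70313 = 31.6 kips.
Governing: min(27.8, 91.4, 31.6) = 27.8 kips → weld metal.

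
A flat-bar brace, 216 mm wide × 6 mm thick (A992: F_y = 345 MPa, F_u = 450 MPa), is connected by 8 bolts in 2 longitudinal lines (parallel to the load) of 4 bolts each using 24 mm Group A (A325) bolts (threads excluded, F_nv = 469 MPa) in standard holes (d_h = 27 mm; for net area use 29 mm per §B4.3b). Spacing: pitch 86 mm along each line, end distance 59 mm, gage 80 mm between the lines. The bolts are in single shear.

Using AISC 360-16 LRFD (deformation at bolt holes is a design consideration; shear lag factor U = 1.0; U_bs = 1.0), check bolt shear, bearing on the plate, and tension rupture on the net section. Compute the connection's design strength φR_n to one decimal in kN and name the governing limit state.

Bolt shear: A_b = π(24)²/4 = 452.39 mm². φR_n = 0.75 × 469 × 452.39 × 8 × 1 = 1273.0 kN.
Bearing (6 mm plate, F_u = 450 MPa): end bolts L_c = 59 − 27/2 = 45.5, R_n = min(1.2×45.5×6×450, 2.4×24×6×450) = 147.42 kN/bolt; interior L_c = 86 − 27 = 59, R_n = 155.52 kN/bolt. φR_n = 0.75 × (2×147.42 + 6×155.52) = 921.0 kN.
Tension rupture (net): A_n = (216 − 2×29)×6 = 948 mm² (U = 1.0, A_e = A_n). φR_n = 0.75 × 450 × 948 = 320.0 kN.
Governing: min(1273.0, 921.0, 320.0) = 320.0 kN → net-section rupture.

320.0 kN (net-section rupture governs)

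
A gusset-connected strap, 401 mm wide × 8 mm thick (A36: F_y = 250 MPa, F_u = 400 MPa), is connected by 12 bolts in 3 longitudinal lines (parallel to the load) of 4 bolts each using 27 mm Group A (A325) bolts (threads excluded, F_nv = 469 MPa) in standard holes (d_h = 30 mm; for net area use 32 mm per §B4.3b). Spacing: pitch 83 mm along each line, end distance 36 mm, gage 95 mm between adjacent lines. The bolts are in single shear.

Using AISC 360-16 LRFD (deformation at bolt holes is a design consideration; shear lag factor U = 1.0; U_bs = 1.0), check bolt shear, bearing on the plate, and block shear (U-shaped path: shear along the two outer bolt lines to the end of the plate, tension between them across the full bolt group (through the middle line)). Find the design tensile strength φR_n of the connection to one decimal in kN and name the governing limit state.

800.6 kN (block shear governs)

Bolt shear: A_b = π(27)²/4 = 572.56 mm². φR_n = 0.75 × 469 × 572.56 × 12 × 1 = 2416.8 kN.
Bearing (8 mm plate, F_u = 400 MPa): end bolts L_c = 36 − 30/2 = 21, R_n = min(1.2×21×8×400, 2.4×27×8×400) = 80.64 kN/bolt; interior L_c = 83 − 30 = 53, R_n = 203.52 kN/bolt. φR_n = 0.75 × (3×80.64 + 9×203.52) = 1555.2 kN.
Block shear: shear path 2×[36+3×83] = 2×285 mm, A_gv = 4560, A_nv = 2×(285 − 3.5×32)×8 = 2768 mm²; tension across gage: (190 − 2×32)×8 = 1008 mm². R_n = min(0.6×400×2768, 0.6×250×4560) + 1.0×400×1008 = min(664.32, 684) + 403.2 = 1067.5 kN. φR_n = 0.75 × 1067.5 = 800.6 kN.
Governing: min(2416.8, 1555.2, 800.6) = 800.6 kN → block shear.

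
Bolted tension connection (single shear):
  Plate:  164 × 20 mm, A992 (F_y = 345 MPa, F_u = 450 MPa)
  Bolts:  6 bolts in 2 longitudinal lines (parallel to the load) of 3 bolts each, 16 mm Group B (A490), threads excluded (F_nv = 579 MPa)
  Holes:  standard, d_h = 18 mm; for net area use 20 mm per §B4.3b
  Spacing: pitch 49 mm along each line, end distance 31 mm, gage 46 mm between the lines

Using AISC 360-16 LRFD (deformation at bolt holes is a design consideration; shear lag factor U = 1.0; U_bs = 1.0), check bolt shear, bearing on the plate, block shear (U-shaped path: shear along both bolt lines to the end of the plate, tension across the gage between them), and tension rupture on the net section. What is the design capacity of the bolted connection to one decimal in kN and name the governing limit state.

Bolt shear: A_b = π(16)²/4 = 201.06 mm². φR_n = 0.75 × 579 × 201.06 × 6 × 1 = 523.9 kN.
Bearing (20 mm plate, F_u = 450 MPa): end bolts L_c = 31 − 18/2 = 22, R_n = min(1.2×22×20×450, 2.4×16×20×450) = 237.6 kN/bolt; interior L_c = 49 − 18 = 31, R_n = 334.8 kN/bolt. φR_n = 0.75 × (2×237.6 + 4×334.8) = 1360.8 kN.
Block shear: shear path 2×[31+2×49] = 2×129 mm, A_gv = 5160, A_nv = 2×(129 − 2.5×20)×20 = 3160 mm²; tension across gage: (46 − 1×20)×20 = 520 mm². R_n = min(0.6×450×3160, 0.6×345×5160) + 1.0×450×520 = min(853.2, 1068.1) + 234 = 1087.2 kN. φR_n = 0.75 × 1087.2 = 815.4 kN.
Tension rupture (net): A_n = (164 − 2×20)×20 = 2480 mm² (U = 1.0, A_e = A_n). φR_n = 0.75 × 450 × 2480 = 837.0 kN.
Governing: min(523.9, 1360.8, 815.4, 837.0) = 523.9 kN → bolt shear.

523.9 kN (bolt shear governs)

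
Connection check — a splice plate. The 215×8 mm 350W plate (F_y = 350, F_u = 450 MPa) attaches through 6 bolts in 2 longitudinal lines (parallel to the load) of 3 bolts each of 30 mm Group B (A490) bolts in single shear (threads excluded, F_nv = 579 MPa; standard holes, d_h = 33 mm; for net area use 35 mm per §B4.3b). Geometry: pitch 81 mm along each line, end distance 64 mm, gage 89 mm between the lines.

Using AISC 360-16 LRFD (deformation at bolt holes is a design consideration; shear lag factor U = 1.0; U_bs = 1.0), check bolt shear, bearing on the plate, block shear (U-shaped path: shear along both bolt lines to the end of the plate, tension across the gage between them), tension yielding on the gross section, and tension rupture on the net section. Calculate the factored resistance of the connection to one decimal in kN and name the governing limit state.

Bolt shear: A_b = π(30)²/4 = 706.86 mm². φR_n = 0.75 × 579 × 706.86 × 6 × 1 = 1841.7 kN.
Bearing (8 mm plate, F_u = 450 MPa): end bolts L_c = 64 − 33/2 = 47.5, R_n = min(1.2×47.5×8×450, 2.4×30×8×450) = 205.2 kN/bolt; interior L_c = 81 − 33 = 48, R_n = 207.36 kN/bolt. φR_n = 0.75 × (2×205.2 + 4×207.36) = 929.9 kN.
Block shear: shear path 2×[64+2×81] = 2×226 mm, A_gv = 3616, A_nv = 2×(226 − 2.5×35)×8 = 2216 mm²; tension across gage: (89 − 1×35)×8 = 432 mm². R_n = min(0.6×450×2216, 0.6×350×3616) + 1.0×450×432 = min(598.32, 759.36) + 194.4 = 792.72 kN. φR_n = 0.75 × 792.72 = 594.5 kN.
Tension yield (gross): A_g = 215×8 = 1720 mm². φR_n = 0.90 × 350 × 1720 = 541.8 kN.
Tension rupture (net): A_n = (215 − 2×35)×8 = 1160 mm² (U = 1.0, A_e = A_n). φR_n = 0.75 × 450 × 1160 = 391.5 kN.
Governing: min(1841.7, 929.9, 594.5, 541.8, 391.5) = 391.5 kN → net-section rupture.

391.5 kN (net-section rupture governs)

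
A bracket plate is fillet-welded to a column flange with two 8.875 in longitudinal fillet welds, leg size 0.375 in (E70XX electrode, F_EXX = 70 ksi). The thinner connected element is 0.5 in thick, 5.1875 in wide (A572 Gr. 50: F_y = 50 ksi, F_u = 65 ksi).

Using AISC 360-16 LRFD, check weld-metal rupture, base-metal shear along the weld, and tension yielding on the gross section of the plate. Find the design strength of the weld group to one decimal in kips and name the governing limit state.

116.7 kips (gross-section yield governs)

Weld metal: throat = 0.707×0.375 = 0.26513 in, L = 2×8.875 = 17.75 in. φR_n = 0.75 × 0.6 × 70 × 0.26513 × 17.75 = 148.2 kips.
Base metal shear (0.5 in plate): yield φR_n = 1.0×0.6×50×0.5×17.75 = 266.3 kips; rupture φR_n = 0.75×0.6×65×0.5×17.75 = 259.6 kips; take 259.6 kips (rupture).
Tension yield (gross): A_g = 5.1875×0.5 = 2.5938 in². φR_n = 0.90 × 50 × 2.5938 = 116.7 kips.
Governing: min(148.2, 259.6, 116.7) = 116.7 kips → gross-section yield.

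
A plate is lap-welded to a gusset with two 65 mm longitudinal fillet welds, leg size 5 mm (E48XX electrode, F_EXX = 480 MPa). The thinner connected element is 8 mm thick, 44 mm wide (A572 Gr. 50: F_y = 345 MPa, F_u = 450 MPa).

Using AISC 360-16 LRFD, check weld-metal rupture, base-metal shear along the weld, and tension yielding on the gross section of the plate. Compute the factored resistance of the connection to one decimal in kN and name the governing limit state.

Weld metal: throat = 0.707×5 = 3.535 mm, L = 2×65 = 130 mm. φR_n = 0.75 × 0.6 × 480 × 3.535 × 130 = 99.3 kN.
Base metal shear (8 mm plate): yield φR_n = 1.0×0.6×345×8×130 = 215.3 kN; rupture φR_n = 0.75×0.6×450×8×130 = 210.6 kN; take 210.6 kN (rupture).
Tension yield (gross): A_g = 44×8 = 352 mm². φR_n = 0.90 × 345 × 352 = 109.3 kN.
Governing: min(99.3, 210.6, 109.3) = 99.3 kN → weld metal.

99.3 kN (weld metal governs)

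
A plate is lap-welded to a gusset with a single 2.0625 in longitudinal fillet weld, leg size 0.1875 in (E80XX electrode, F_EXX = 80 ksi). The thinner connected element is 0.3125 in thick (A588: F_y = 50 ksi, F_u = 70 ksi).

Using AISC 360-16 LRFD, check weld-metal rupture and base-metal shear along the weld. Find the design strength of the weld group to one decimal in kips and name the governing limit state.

Weld metal: throat = 0.707×0.1875 = 0.13256 in, L = 2.0625 in. φR_n = 0.75 × 0.6 × 80 × 0.13256 × 2.0625 = 9.8 kips.
Base metal shear (0.3125 in plate): yield φR_n = 1.0×0.6×50×0.3125×2.0625 = 19.3 kips; rupture φR_n = 0.75×0.6×70×0.3125×2.0625 = 20.3 kips; take 19.3 kips (yield).
Governing: min(9.8, 19.3) = 9.8 kips → weld metal.

9.8 kips (weld metal governs)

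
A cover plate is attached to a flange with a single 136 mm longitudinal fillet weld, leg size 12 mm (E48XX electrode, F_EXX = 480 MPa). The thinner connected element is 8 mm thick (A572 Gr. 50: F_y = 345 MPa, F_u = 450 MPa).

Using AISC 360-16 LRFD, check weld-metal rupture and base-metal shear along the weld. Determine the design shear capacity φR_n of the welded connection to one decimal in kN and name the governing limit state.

220.3 kN (base-metal shear governs)

Weld metal: throat = 0.707×12 = 8.484 mm, L = 136 mm. φR_n = 0.75 × 0.6 × 480 × 8.484 × 136 = 249.2 kN.
Base metal shear (8 mm plate): yield φR_n = 1.0×0.6×345×8×136 = 225.2 kN; rupture φR_n = 0.75×0.6×450×8×136 = 220.3 kN; take 220.3 kN (rupture).
Governing: min(249.2, 220.3) = 220.3 kN → base-metal shear.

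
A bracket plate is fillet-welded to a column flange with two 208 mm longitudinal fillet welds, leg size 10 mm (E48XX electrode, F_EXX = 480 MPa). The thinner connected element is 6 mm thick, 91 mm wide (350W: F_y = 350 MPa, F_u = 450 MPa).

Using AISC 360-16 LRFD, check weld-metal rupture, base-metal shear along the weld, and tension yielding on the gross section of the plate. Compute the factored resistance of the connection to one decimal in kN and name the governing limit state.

Weld metal: throat = 0.707×10 = 7.07 mm, L = 2×208 = 416 mm. φR_n = 0.75 × 0.6 × 480 × 7.07 × 416 = 635.3 kN.
Base metal shear (6 mm plate): yield φR_n = 1.0×0.6×350×6×416 = 524.2 kN; rupture φR_n = 0.75×0.6×450×6×416 = 505.4 kN; take 505.4 kN (rupture).
Tension yield (gross): A_g = 91×6 = 546 mm². φR_n = 0.90 × 350 × 546 = 172.0 kN.
Governing: min(635.3, 505.4, 172.0) = 172.0 kN → gross-section yield.

172.0 kN (gross-section yield governs)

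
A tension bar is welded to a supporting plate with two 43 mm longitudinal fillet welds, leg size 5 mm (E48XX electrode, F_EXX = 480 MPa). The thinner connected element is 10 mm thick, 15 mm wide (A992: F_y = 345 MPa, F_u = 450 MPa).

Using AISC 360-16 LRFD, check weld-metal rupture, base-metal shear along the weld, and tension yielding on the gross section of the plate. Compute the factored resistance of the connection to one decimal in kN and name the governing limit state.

46.6 kN (gross-section yield governs)

Weld metal: throat = 0.707×5 = 3.535 mm, L = 2×43 = 86 mm. φR_n = 0.75 × 0.6 × 480 × 3.535 × 86 = 65.7 kN.
Base metal shear (10 mm plate): yield φR_n = 1.0×0.6×345×10×86 = 178.0 kN; rupture φR_n = 0.75×0.6×450×10×86 = 174.2 kN; take 174.2 kN (rupture).
Tension yield (gross): A_g = 15×10 = 150 mm². φR_n = 0.90 × 345 × 150 = 46.6 kN.
Governing: min(65.7, 174.2, 46.6) = 46.6 kN → gross-section yield.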